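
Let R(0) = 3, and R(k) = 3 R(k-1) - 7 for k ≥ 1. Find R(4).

-37

R(1) = 3·3 - 7 = 2
R(2) = 3·2 - 7 = -1
R(3) = 3·(-1) - 7 = -10
R(4) = 3·(-10) - 7 = -37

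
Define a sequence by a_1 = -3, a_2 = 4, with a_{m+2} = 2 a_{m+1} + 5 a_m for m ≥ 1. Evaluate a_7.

-147

a_3 = 2*4 + 5*(-3) = -7
a_4 = 2*(-7) + 5*4 = 6
a_5 = 2*6 + 5*(-7) = -23
a_6 = 2*(-23) + 5*6 = -16
a_7 = 2*(-16) + 5*(-23) = -147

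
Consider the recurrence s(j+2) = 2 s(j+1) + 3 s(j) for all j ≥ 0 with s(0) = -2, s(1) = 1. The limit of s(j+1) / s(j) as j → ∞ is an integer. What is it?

The characteristic equation is r^2 - 2r - 3 = 0, which factors as (r - 3)(r + 1) = 0.
So the roots are 3 and -1. Since |3| > |-1| and the coefficient of 3^j is non-zero, the ratio tends to 3.

3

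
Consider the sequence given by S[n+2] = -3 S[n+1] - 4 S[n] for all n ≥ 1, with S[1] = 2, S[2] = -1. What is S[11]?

-53

S[3] = -3*(-1) - 4*2 = -5
S[4] = -3*(-5) - 4*(-1) = 19
S[5] = -3*19 - 4*(-5) = -37
S[6] = -3*(-37) - 4*19 = 35
S[7] = -3*35 - 4*(-37) = 43
S[8] = -3*43 - 4*35 = -269
S[9] = -3*(-269) - 4*43 = 635
S[10] = -3*635 - 4*(-269) = -829
S[11] = -3*(-829) - 4*635 = -53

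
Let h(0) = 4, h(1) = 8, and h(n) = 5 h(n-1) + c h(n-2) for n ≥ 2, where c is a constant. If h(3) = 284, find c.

3

h(2) = 40 + 4c
h(3) = 200 + 28c
So 200 + 28c = 284, giving c = 3.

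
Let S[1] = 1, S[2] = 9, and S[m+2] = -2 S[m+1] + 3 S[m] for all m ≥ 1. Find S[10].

39369

S[3] = -2*9 + 3*1 = -15
S[4] = -2*(-15) + 3*9 = 57
S[5] = -2*57 + 3*(-15) = -159
S[6] = -2*(-159) + 3*57 = 489
S[7] = -2*489 + 3*(-159) = -1455
S[8] = -2*(-1455) + 3*489 = 4377
S[9] = -2*4377 + 3*(-1455) = -13119
S[10] = -2*(-13119) + 3*4377 = 39369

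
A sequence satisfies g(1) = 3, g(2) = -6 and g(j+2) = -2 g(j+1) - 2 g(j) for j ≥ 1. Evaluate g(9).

g(3) = -2(-6) - 2(3) = 6
g(4) = -2(6) - 2(-6) = 0
g(5) = -2(0) - 2(6) = -12
g(6) = -2(-12) - 2(0) = 24
g(7) = -2(24) - 2(-12) = -24
g(8) = -2(-24) - 2(24) = 0
g(9) = -2(0) - 2(-24) = 48

48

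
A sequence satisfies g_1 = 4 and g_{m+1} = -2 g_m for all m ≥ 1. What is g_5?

g_2 = -2·4 = -8
g_3 = -2·(-8) = 16
g_4 = -2·16 = -32
g_5 = -2·(-32) = 64

64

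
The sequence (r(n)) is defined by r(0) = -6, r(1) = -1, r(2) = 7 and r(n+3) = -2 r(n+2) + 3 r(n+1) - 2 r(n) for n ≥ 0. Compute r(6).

299

r(3) = -2(7) + 3(-1) - 2(-6) = -5
r(4) = -2(-5) + 3(7) - 2(-1) = 33
r(5) = -2(33) + 3(-5) - 2(7) = -95
r(6) = -2(-95) + 3(33) - 2(-5) = 299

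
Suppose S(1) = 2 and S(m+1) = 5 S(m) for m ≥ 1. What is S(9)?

S(2) = 5·2 = 10
S(3) = 5·10 = 50
S(4) = 5·50 = 250
S(5) = 5·250 = 1250
S(6) = 5·1250 = 6250
S(7) = 5·6250 = 31250
S(8) = 5·31250 = 156250
S(9) = 5·156250 = 781250

781250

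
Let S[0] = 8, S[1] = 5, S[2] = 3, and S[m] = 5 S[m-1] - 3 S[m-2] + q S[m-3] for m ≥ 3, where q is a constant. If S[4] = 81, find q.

S[3] = 8q
S[4] = -9 + 45q
So -9 + 45q = 81, giving q = 2.

2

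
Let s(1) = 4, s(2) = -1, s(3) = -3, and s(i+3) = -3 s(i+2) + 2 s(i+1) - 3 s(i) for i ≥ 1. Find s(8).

-560

s(4) = -3(-3) + 2(-1) - 3(4) = -5
s(5) = -3(-5) + 2(-3) - 3(-1) = 12
s(6) = -3(12) + 2(-5) - 3(-3) = -37
s(7) = -3(-37) + 2(12) - 3(-5) = 150
s(8) = -3(150) + 2(-37) - 3(12) = -560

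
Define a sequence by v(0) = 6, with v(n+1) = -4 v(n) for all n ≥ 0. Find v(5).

v(1) = -4(6) = -24
v(2) = -4(-24) = 96
v(3) = -4(96) = -384
v(4) = -4(-384) = 1536
v(5) = -4(1536) = -6144

-6144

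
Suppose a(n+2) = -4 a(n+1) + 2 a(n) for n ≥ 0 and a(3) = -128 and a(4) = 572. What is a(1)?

Rearranging, a(n-2) = (a(n) + 4 a(n-1)) / 2.
a(2) = (572 + 4(-128)) / 2 = 60/2 = 30
a(1) = (-128 + 4(30)) / 2 = -8/2 = -4

-4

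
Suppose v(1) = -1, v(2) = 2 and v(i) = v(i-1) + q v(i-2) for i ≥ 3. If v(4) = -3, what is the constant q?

-5

v(3) = 2 - q
v(4) = 2 + q
So 2 + q = -3, giving q = -5.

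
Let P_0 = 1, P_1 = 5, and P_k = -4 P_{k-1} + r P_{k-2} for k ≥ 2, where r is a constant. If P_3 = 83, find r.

3

P_2 = -20 + r
P_3 = 80 + r
So 80 + r = 83, giving r = 3.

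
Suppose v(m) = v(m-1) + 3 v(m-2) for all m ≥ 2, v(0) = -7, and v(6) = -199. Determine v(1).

Let v(1) = w.
v(2) = -21 + w
v(3) = -21 + 4w
v(4) = -84 + 7w
v(5) = -147 + 19w
v(6) = -399 + 40w
So -399 + 40w = -199, giving w = 5.

5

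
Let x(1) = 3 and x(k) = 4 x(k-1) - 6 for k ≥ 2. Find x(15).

The fixed point is -6/(1 - 4) = 2, so x(k) - 2 = 4(x(k-1) - 2).
Hence x(k) = 1·4^{k-1} + 2.
x(15) = 1·4^{14} + 2 = 1·268435456 + 2 = 268435458.

268435458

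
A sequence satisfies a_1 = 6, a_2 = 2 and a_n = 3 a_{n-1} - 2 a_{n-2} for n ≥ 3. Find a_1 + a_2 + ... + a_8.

-940

a_3 = 3(2) - 2(6) = -6
a_4 = 3(-6) - 2(2) = -22
a_5 = 3(-22) - 2(-6) = -54
a_6 = 3(-54) - 2(-22) = -118
a_7 = 3(-118) - 2(-54) = -246
a_8 = 3(-246) - 2(-118) = -502
Sum = 6 + 2 + (-6) + (-22) + (-54) + (-118) + (-246) + (-502) = -940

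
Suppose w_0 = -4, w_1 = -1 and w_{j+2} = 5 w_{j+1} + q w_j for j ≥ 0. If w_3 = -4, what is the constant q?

w_2 = -5 - 4q
w_3 = -25 - 21q
So -25 - 21q = -4, giving q = -1.

-1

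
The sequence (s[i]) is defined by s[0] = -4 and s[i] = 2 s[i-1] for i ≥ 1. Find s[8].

s[1] = 2*(-4) = -8
s[2] = 2*(-8) = -16
s[3] = 2*(-16) = -32
s[4] = 2*(-32) = -64
s[5] = 2*(-64) = -128
s[6] = 2*(-128) = -256
s[7] = 2*(-256) = -512
s[8] = 2*(-512) = -1024

-1024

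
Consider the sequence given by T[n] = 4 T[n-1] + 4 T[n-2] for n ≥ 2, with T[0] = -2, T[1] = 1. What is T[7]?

T[2] = 4(1) + 4(-2) = -4
T[3] = 4(-4) + 4(1) = -12
T[4] = 4(-12) + 4(-4) = -64
T[5] = 4(-64) + 4(-12) = -304
T[6] = 4(-304) + 4(-64) = -1472
T[7] = 4(-1472) + 4(-304) = -7104

-7104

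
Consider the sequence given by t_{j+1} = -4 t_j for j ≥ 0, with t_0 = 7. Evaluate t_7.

t_1 = -4(7) = -28
t_2 = -4(-28) = 112
t_3 = -4(112) = -448
t_4 = -4(-448) = 1792
t_5 = -4(1792) = -7168
t_6 = -4(-7168) = 28672
t_7 = -4(28672) = -114688

-114688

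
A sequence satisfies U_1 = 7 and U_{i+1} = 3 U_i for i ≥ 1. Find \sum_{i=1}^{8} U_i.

U_2 = 3*7 = 21
U_3 = 3*21 = 63
U_4 = 3*63 = 189
U_5 = 3*189 = 567
U_6 = 3*567 = 1701
U_7 = 3*1701 = 5103
U_8 = 3*5103 = 15309
Sum = 7 + 21 + 63 + 189 + 567 + 1701 + 5103 + 15309 = 22960

22960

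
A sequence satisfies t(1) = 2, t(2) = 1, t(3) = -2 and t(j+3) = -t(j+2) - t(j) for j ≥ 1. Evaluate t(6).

t(4) = -(-2) - 2 = 0
t(5) = -0 - 1 = -1
t(6) = -(-1) - (-2) = 3

3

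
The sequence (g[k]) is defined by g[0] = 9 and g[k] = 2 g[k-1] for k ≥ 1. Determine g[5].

g[1] = 2(9) = 18
g[2] = 2(18) = 36
g[3] = 2(36) = 72
g[4] = 2(72) = 144
g[5] = 2(144) = 288

288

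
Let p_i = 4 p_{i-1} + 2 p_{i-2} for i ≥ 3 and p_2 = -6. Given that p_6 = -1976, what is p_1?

1

Let p_1 = y.
p_3 = -24 + 2y
p_4 = -108 + 8y
p_5 = -480 + 36y
p_6 = -2136 + 160y
So -2136 + 160y = -1976, giving y = 1.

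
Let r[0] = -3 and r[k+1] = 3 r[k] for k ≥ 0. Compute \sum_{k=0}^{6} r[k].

-3279

r[1] = 3(-3) = -9
r[2] = 3(-9) = -27
r[3] = 3(-27) = -81
r[4] = 3(-81) = -243
r[5] = 3(-243) = -729
r[6] = 3(-729) = -2187
Sum = (-3) + (-9) + (-27) + (-81) + (-243) + (-729) + (-2187) = -3279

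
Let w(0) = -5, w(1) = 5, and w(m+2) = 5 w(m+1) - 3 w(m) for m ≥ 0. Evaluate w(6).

14935

w(2) = 5*5 - 3*(-5) = 40
w(3) = 5*40 - 3*5 = 185
w(4) = 5*185 - 3*40 = 805
w(5) = 5*805 - 3*185 = 3470
w(6) = 5*3470 - 3*805 = 14935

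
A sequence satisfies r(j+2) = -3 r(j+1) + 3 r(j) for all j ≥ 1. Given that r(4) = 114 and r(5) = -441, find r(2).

Rearranging, r(j-2) = (r(j) + 3 r(j-1)) / 3.
r(3) = (-441 + 3(114)) / 3 = -99/3 = -33
r(2) = (114 + 3(-33)) / 3 = 15/3 = 5

5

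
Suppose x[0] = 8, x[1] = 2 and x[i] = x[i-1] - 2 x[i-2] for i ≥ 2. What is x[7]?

x[2] = 2 - 2(8) = -14
x[3] = (-14) - 2(2) = -18
x[4] = (-18) - 2(-14) = 10
x[5] = 10 - 2(-18) = 46
x[6] = 46 - 2(10) = 26
x[7] = 26 - 2(46) = -66

-66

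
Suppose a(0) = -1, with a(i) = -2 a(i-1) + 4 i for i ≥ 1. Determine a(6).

-112

a(1) = -2*(-1) + 4 = 6
a(2) = -2*6 + 8 = -4
a(3) = -2*(-4) + 12 = 20
a(4) = -2*20 + 16 = -24
a(5) = -2*(-24) + 20 = 68
a(6) = -2*68 + 24 = -112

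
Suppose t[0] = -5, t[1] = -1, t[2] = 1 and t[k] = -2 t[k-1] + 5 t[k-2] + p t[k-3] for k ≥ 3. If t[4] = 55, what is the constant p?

t[3] = -7 - 5p
t[4] = 19 + 9p
So 19 + 9p = 55, giving p = 4.

4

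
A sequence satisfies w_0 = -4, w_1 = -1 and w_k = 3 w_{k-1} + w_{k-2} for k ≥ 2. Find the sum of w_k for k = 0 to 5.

w_2 = 3(-1) + (-4) = -7
w_3 = 3(-7) + (-1) = -22
w_4 = 3(-22) + (-7) = -73
w_5 = 3(-73) + (-22) = -241
Sum = (-4) + (-1) + (-7) + (-22) + (-73) + (-241) = -348

-348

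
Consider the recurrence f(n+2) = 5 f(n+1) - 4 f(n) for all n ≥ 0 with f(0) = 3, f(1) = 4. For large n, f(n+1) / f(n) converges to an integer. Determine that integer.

The characteristic equation is r^2 - 5r + 4 = 0, which factors as (r - 4)(r - 1) = 0.
So the roots are 4 and 1. Since |4| > |1| and the coefficient of 4^n is non-zero, the ratio tends to 4.

4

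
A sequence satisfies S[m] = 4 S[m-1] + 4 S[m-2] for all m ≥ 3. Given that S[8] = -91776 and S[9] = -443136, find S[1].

-3

Rearranging, S[m-2] = (S[m] - 4 S[m-1]) / 4.
S[7] = (-443136 - 4*(-91776)) / 4 = -76032/4 = -19008
S[6] = (-91776 - 4*(-19008)) / 4 = -15744/4 = -3936
S[5] = (-19008 - 4*(-3936)) / 4 = -3264/4 = -816
S[4] = (-3936 - 4*(-816)) / 4 = -672/4 = -168
S[3] = (-816 - 4*(-168)) / 4 = -144/4 = -36
S[2] = (-168 - 4*(-36)) / 4 = -24/4 = -6
S[1] = (-36 - 4*(-6)) / 4 = -12/4 = -3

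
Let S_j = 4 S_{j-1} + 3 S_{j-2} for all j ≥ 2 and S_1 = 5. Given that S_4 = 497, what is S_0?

Let S_0 = z.
S_2 = 20 + 3z
S_3 = 95 + 12z
S_4 = 440 + 57z
So 440 + 57z = 497, giving z = 1.

1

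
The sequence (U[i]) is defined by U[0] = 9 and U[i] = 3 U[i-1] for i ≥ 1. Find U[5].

U[1] = 3(9) = 27
U[2] = 3(27) = 81
U[3] = 3(81) = 243
U[4] = 3(243) = 729
U[5] = 3(729) = 2187

2187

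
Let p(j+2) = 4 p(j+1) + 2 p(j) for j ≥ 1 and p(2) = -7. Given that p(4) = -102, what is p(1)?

3

Let p(1) = x.
p(3) = -28 + 2x
p(4) = -126 + 8x
So -126 + 8x = -102, giving x = 3.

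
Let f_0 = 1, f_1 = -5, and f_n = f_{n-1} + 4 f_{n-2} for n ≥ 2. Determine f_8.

f_2 = (-5) + 4(1) = -1
f_3 = (-1) + 4(-5) = -21
f_4 = (-21) + 4(-1) = -25
f_5 = (-25) + 4(-21) = -109
f_6 = (-109) + 4(-25) = -209
f_7 = (-209) + 4(-109) = -645
f_8 = (-645) + 4(-209) = -1481

-1481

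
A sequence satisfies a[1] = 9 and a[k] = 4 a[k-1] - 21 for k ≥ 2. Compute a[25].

The fixed point is -21/(1 - 4) = 7, so a[k] - 7 = 4(a[k-1] - 7).
Hence a[k] = 2·4^{k-1} + 7.
a[25] = 2·4^{24} + 7 = 2·281474976710656 + 7 = 562949953421319.

562949953421319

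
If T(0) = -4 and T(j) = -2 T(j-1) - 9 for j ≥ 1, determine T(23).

The fixed point is -9/(1 + 2) = -3, so T(j) + 3 = -2(T(j-1) + 3).
Hence T(j) = -1·(-2)^j - 3.
T(23) = -1·(-2)^{23} - 3 = -1·-8388608 - 3 = 8388605.

8388605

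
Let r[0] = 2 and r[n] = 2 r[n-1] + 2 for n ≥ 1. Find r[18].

The fixed point is 2/(1 - 2) = -2, so r[n] + 2 = 2(r[n-1] + 2).
Hence r[n] = 4·2^n - 2.
r[18] = 4·2^{18} - 2 = 4·262144 - 2 = 1048574.

1048574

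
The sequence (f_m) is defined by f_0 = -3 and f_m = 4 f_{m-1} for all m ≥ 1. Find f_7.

f_1 = 4*(-3) = -12
f_2 = 4*(-12) = -48
f_3 = 4*(-48) = -192
f_4 = 4*(-192) = -768
f_5 = 4*(-768) = -3072
f_6 = 4*(-3072) = -12288
f_7 = 4*(-12288) = -49152

-49152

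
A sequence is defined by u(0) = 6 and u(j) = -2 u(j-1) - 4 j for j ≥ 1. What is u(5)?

-228

u(1) = -2·6 - 4 = -16
u(2) = -2·(-16) - 8 = 24
u(3) = -2·24 - 12 = -60
u(4) = -2·(-60) - 16 = 104
u(5) = -2·104 - 20 = -228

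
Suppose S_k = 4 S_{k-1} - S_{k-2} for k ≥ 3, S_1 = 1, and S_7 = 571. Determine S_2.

Let S_2 = x.
S_3 = -1 + 4x
S_4 = -4 + 15x
S_5 = -15 + 56x
S_6 = -56 + 209x
S_7 = -209 + 780x
So -209 + 780x = 571, giving x = 1.

1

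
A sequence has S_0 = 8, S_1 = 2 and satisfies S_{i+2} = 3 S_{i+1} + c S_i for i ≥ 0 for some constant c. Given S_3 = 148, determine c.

5

S_2 = 6 + 8c
S_3 = 18 + 26c
So 18 + 26c = 148, giving c = 5.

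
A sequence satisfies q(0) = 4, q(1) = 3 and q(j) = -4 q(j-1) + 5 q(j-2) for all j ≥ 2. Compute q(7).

q(2) = -4(3) + 5(4) = 8
q(3) = -4(8) + 5(3) = -17
q(4) = -4(-17) + 5(8) = 108
q(5) = -4(108) + 5(-17) = -517
q(6) = -4(-517) + 5(108) = 2608
q(7) = -4(2608) + 5(-517) = -13017

-13017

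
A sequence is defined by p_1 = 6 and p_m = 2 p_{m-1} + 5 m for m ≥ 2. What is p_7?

p_2 = 2*6 + 10 = 22
p_3 = 2*22 + 15 = 59
p_4 = 2*59 + 20 = 138
p_5 = 2*138 + 25 = 301
p_6 = 2*301 + 30 = 632
p_7 = 2*632 + 35 = 1299

1299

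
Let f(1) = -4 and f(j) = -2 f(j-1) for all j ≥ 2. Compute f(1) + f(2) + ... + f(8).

340

f(2) = -2·(-4) = 8
f(3) = -2·8 = -16
f(4) = -2·(-16) = 32
f(5) = -2·32 = -64
f(6) = -2·(-64) = 128
f(7) = -2·128 = -256
f(8) = -2·(-256) = 512
Sum = (-4) + 8 + (-16) + 32 + (-64) + 128 + (-256) + 512 = 340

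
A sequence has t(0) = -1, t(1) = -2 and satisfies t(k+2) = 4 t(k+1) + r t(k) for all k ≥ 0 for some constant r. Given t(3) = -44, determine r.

t(2) = -8 - r
t(3) = -32 - 6r
So -32 - 6r = -44, giving r = 2.

2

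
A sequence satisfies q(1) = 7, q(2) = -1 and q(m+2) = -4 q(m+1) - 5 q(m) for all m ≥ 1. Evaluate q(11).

q(3) = -4·(-1) - 5·7 = -31
q(4) = -4·(-31) - 5·(-1) = 129
q(5) = -4·129 - 5·(-31) = -361
q(6) = -4·(-361) - 5·129 = 799
q(7) = -4·799 - 5·(-361) = -1391
q(8) = -4·(-1391) - 5·799 = 1569
q(9) = -4·1569 - 5·(-1391) = 679
q(10) = -4·679 - 5·1569 = -10561
q(11) = -4·(-10561) - 5·679 = 38849

38849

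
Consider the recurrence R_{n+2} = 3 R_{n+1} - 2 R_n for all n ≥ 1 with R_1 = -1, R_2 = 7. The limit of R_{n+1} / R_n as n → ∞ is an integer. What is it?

The characteristic equation is r^2 - 3r + 2 = 0, which factors as (r - 2)(r - 1) = 0.
So the roots are 2 and 1. Since |2| > |1| and the coefficient of 2^n is non-zero, the ratio tends to 2.

2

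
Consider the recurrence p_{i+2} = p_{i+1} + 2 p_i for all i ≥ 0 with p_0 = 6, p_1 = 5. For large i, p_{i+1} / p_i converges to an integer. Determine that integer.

2

The characteristic equation is r^2 - r - 2 = 0, which factors as (r - 2)(r + 1) = 0.
So the roots are 2 and -1. Since |2| > |-1| and the coefficient of 2^i is non-zero, the ratio tends to 2.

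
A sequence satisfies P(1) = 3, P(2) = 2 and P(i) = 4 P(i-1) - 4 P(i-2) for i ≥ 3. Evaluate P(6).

-224

P(3) = 4*2 - 4*3 = -4
P(4) = 4*(-4) - 4*2 = -24
P(5) = 4*(-24) - 4*(-4) = -80
P(6) = 4*(-80) - 4*(-24) = -224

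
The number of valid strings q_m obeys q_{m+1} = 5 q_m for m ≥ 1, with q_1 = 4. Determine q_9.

q_2 = 5·4 = 20
q_3 = 5·20 = 100
q_4 = 5·100 = 500
q_5 = 5·500 = 2500
q_6 = 5·2500 = 12500
q_7 = 5·12500 = 62500
q_8 = 5·62500 = 312500
q_9 = 5·312500 = 1562500

1562500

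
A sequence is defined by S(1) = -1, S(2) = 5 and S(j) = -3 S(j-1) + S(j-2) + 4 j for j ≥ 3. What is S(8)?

3257

S(3) = -3*5 + (-1) + 12 = -4
S(4) = -3*(-4) + 5 + 16 = 33
S(5) = -3*33 + (-4) + 20 = -83
S(6) = -3*(-83) + 33 + 24 = 306
S(7) = -3*306 + (-83) + 28 = -973
S(8) = -3*(-973) + 306 + 32 = 3257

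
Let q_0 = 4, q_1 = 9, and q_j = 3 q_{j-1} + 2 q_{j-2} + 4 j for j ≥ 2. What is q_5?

q_2 = 3(9) + 2(4) + 8 = 43
q_3 = 3(43) + 2(9) + 12 = 159
q_4 = 3(159) + 2(43) + 16 = 579
q_5 = 3(579) + 2(159) + 20 = 2075

2075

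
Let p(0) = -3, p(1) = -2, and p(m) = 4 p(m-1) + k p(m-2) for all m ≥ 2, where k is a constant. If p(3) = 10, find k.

-3

p(2) = -8 - 3k
p(3) = -32 - 14k
So -32 - 14k = 10, giving k = -3.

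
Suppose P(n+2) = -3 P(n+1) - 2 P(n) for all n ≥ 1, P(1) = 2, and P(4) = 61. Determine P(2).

Let P(2) = y.
P(3) = -4 - 3y
P(4) = 12 + 7y
So 12 + 7y = 61, giving y = 7.

7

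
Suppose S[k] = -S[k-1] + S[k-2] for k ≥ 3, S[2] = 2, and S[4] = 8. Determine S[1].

Let S[1] = w.
S[3] = -2 + w
S[4] = 4 - w
So 4 - w = 8, giving w = -4.

-4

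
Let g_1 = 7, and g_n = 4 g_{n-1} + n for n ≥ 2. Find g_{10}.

2038894

g_2 = 4*7 + 2 = 30
g_3 = 4*30 + 3 = 123
g_4 = 4*123 + 4 = 496
g_5 = 4*496 + 5 = 1989
g_6 = 4*1989 + 6 = 7962
g_7 = 4*7962 + 7 = 31855
g_8 = 4*31855 + 8 = 127428
g_9 = 4*127428 + 9 = 509721
g_{10} = 4*509721 + 10 = 2038894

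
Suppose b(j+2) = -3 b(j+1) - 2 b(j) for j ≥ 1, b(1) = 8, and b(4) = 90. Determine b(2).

Let b(2) = w.
b(3) = -16 - 3w
b(4) = 48 + 7w
So 48 + 7w = 90, giving w = 6.

6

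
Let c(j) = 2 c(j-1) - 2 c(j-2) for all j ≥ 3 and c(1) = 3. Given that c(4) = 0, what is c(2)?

6

Let c(2) = z.
c(3) = -6 + 2z
c(4) = -12 + 2z
So -12 + 2z = 0, giving z = 6.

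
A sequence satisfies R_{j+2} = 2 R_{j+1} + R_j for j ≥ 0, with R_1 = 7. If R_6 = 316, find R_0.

Let R_0 = v.
R_2 = 14 + v
R_3 = 35 + 2v
R_4 = 84 + 5v
R_5 = 203 + 12v
R_6 = 490 + 29v
So 490 + 29v = 316, giving v = -6.

-6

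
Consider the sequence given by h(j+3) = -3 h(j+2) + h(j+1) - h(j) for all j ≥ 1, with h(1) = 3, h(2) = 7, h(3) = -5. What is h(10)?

30247

h(4) = -3*(-5) + 7 - 3 = 19
h(5) = -3*19 + (-5) - 7 = -69
h(6) = -3*(-69) + 19 - (-5) = 231
h(7) = -3*231 + (-69) - 19 = -781
h(8) = -3*(-781) + 231 - (-69) = 2643
h(9) = -3*2643 + (-781) - 231 = -8941
h(10) = -3*(-8941) + 2643 - (-781) = 30247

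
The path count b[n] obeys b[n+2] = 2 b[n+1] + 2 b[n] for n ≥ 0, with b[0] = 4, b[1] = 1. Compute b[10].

b[2] = 2·1 + 2·4 = 10
b[3] = 2·10 + 2·1 = 22
b[4] = 2·22 + 2·10 = 64
b[5] = 2·64 + 2·22 = 172
b[6] = 2·172 + 2·64 = 472
b[7] = 2·472 + 2·172 = 1288
b[8] = 2·1288 + 2·472 = 3520
b[9] = 2·3520 + 2·1288 = 9616
b[10] = 2·9616 + 2·3520 = 26272

26272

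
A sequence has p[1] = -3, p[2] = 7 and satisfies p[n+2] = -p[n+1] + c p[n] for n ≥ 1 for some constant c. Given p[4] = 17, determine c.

1

p[3] = -7 - 3c
p[4] = 7 + 10c
So 7 + 10c = 17, giving c = 1.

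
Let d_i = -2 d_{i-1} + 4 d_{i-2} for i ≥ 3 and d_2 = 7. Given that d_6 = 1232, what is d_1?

Let d_1 = z.
d_3 = -14 + 4z
d_4 = 56 - 8z
d_5 = -168 + 32z
d_6 = 560 - 96z
So 560 - 96z = 1232, giving z = -7.

-7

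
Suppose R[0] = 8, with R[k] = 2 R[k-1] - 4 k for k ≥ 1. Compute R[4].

R[1] = 2*8 - 4 = 12
R[2] = 2*12 - 8 = 16
R[3] = 2*16 - 12 = 20
R[4] = 2*20 - 16 = 24

24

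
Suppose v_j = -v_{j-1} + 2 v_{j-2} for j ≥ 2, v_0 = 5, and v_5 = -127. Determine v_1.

-7

Let v_1 = z.
v_2 = 10 - z
v_3 = -10 + 3z
v_4 = 30 - 5z
v_5 = -50 + 11z
So -50 + 11z = -127, giving z = -7.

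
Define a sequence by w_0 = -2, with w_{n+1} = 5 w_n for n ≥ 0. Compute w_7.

w_1 = 5·(-2) = -10
w_2 = 5·(-10) = -50
w_3 = 5·(-50) = -250
w_4 = 5·(-250) = -1250
w_5 = 5·(-1250) = -6250
w_6 = 5·(-6250) = -31250
w_7 = 5·(-31250) = -156250

-156250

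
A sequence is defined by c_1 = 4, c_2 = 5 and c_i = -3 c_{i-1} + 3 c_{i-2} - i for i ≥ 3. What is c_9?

c_3 = -3(5) + 3(4) - 3 = -6
c_4 = -3(-6) + 3(5) - 4 = 29
c_5 = -3(29) + 3(-6) - 5 = -110
c_6 = -3(-110) + 3(29) - 6 = 411
c_7 = -3(411) + 3(-110) - 7 = -1570
c_8 = -3(-1570) + 3(411) - 8 = 5935
c_9 = -3(5935) + 3(-1570) - 9 = -22524

-22524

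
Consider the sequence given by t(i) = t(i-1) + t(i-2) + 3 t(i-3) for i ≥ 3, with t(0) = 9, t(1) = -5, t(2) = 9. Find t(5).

t(3) = 9 + (-5) + 3*9 = 31
t(4) = 31 + 9 + 3*(-5) = 25
t(5) = 25 + 31 + 3*9 = 83

83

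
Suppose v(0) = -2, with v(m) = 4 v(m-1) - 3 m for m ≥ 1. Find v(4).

v(1) = 4*(-2) - 3 = -11
v(2) = 4*(-11) - 6 = -50
v(3) = 4*(-50) - 9 = -209
v(4) = 4*(-209) - 12 = -848

-848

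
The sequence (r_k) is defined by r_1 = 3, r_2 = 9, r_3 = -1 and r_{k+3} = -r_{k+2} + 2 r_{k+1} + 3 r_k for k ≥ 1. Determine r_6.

r_4 = -(-1) + 2·9 + 3·3 = 28
r_5 = -28 + 2·(-1) + 3·9 = -3
r_6 = -(-3) + 2·28 + 3·(-1) = 56

56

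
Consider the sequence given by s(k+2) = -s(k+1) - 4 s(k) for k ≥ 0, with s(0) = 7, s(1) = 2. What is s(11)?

s(2) = -2 - 4(7) = -30
s(3) = -(-30) - 4(2) = 22
s(4) = -22 - 4(-30) = 98
s(5) = -98 - 4(22) = -186
s(6) = -(-186) - 4(98) = -206
s(7) = -(-206) - 4(-186) = 950
s(8) = -950 - 4(-206) = -126
s(9) = -(-126) - 4(950) = -3674
s(10) = -(-3674) - 4(-126) = 4178
s(11) = -4178 - 4(-3674) = 10518

10518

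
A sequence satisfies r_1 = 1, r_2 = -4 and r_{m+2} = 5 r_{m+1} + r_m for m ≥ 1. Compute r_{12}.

-52317729

r_3 = 5*(-4) + 1 = -19
r_4 = 5*(-19) + (-4) = -99
r_5 = 5*(-99) + (-19) = -514
r_6 = 5*(-514) + (-99) = -2669
r_7 = 5*(-2669) + (-514) = -13859
r_8 = 5*(-13859) + (-2669) = -71964
r_9 = 5*(-71964) + (-13859) = -373679
r_{10} = 5*(-373679) + (-71964) = -1940359
r_{11} = 5*(-1940359) + (-373679) = -10075474
r_{12} = 5*(-10075474) + (-1940359) = -52317729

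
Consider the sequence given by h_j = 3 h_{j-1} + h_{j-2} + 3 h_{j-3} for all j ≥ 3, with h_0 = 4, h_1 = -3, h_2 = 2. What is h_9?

21273

h_3 = 3(2) + (-3) + 3(4) = 15
h_4 = 3(15) + 2 + 3(-3) = 38
h_5 = 3(38) + 15 + 3(2) = 135
h_6 = 3(135) + 38 + 3(15) = 488
h_7 = 3(488) + 135 + 3(38) = 1713
h_8 = 3(1713) + 488 + 3(135) = 6032
h_9 = 3(6032) + 1713 + 3(488) = 21273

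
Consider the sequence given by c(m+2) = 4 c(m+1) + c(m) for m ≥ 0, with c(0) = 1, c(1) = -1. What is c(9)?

c(2) = 4(-1) + 1 = -3
c(3) = 4(-3) + (-1) = -13
c(4) = 4(-13) + (-3) = -55
c(5) = 4(-55) + (-13) = -233
c(6) = 4(-233) + (-55) = -987
c(7) = 4(-987) + (-233) = -4181
c(8) = 4(-4181) + (-987) = -17711
c(9) = 4(-17711) + (-4181) = -75025

-75025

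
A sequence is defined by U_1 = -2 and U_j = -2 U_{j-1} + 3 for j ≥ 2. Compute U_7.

-191

U_2 = -2·(-2) + 3 = 7
U_3 = -2·7 + 3 = -11
U_4 = -2·(-11) + 3 = 25
U_5 = -2·25 + 3 = -47
U_6 = -2·(-47) + 3 = 97
U_7 = -2·97 + 3 = -191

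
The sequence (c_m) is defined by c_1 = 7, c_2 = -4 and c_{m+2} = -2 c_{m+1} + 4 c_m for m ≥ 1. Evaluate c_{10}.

c_3 = -2·(-4) + 4·7 = 36
c_4 = -2·36 + 4·(-4) = -88
c_5 = -2·(-88) + 4·36 = 320
c_6 = -2·320 + 4·(-88) = -992
c_7 = -2·(-992) + 4·320 = 3264
c_8 = -2·3264 + 4·(-992) = -10496
c_9 = -2·(-10496) + 4·3264 = 34048
c_{10} = -2·34048 + 4·(-10496) = -110080

-110080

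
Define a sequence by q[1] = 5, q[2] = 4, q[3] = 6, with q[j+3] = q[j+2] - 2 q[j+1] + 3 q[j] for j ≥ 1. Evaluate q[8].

47

q[4] = 6 - 2(4) + 3(5) = 13
q[5] = 13 - 2(6) + 3(4) = 13
q[6] = 13 - 2(13) + 3(6) = 5
q[7] = 5 - 2(13) + 3(13) = 18
q[8] = 18 - 2(5) + 3(13) = 47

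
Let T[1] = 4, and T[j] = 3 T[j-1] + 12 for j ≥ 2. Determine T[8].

21864

T[2] = 3(4) + 12 = 24
T[3] = 3(24) + 12 = 84
T[4] = 3(84) + 12 = 264
T[5] = 3(264) + 12 = 804
T[6] = 3(804) + 12 = 2424
T[7] = 3(2424) + 12 = 7284
T[8] = 3(7284) + 12 = 21864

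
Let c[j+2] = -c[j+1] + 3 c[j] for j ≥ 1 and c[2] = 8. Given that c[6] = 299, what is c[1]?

Let c[1] = w.
c[3] = -8 + 3w
c[4] = 32 - 3w
c[5] = -56 + 12w
c[6] = 152 - 21w
So 152 - 21w = 299, giving w = -7.

-7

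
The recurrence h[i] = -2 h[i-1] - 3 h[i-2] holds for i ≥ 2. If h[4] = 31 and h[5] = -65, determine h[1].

Rearranging, h[i-2] = (h[i] + 2 h[i-1]) / -3.
h[3] = (-65 + 2·31) / -3 = -3/-3 = 1
h[2] = (31 + 2·1) / -3 = 33/-3 = -11
h[1] = (1 + 2·(-11)) / -3 = -21/-3 = 7

7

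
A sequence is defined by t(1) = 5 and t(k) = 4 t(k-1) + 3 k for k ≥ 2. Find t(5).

1871

t(2) = 4·5 + 6 = 26
t(3) = 4·26 + 9 = 113
t(4) = 4·113 + 12 = 464
t(5) = 4·464 + 15 = 1871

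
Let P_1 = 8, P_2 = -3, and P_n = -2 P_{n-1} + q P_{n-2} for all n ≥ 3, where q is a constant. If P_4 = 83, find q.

P_3 = 6 + 8q
P_4 = -12 - 19q
So -12 - 19q = 83, giving q = -5.

-5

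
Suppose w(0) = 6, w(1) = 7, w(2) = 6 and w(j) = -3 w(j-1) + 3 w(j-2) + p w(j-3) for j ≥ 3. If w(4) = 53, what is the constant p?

-4

w(3) = 3 + 6p
w(4) = 9 - 11p
So 9 - 11p = 53, giving p = -4.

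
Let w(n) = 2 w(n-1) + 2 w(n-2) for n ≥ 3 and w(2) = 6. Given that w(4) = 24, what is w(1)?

Let w(1) = z.
w(3) = 12 + 2z
w(4) = 36 + 4z
So 36 + 4z = 24, giving z = -3.

-3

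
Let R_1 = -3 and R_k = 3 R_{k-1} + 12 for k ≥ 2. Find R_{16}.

43046715

The fixed point is 12/(1 - 3) = -6, so R_k + 6 = 3(R_{k-1} + 6).
Hence R_k = 3·3^{k-1} - 6.
R_{16} = 3·3^{15} - 6 = 3·14348907 - 6 = 43046715.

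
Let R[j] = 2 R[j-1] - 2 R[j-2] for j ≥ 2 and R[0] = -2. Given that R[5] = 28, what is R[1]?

-7

Let R[1] = y.
R[2] = 4 + 2y
R[3] = 8 + 2y
R[4] = 8
R[5] = -4y
So -4y = 28, giving y = -7.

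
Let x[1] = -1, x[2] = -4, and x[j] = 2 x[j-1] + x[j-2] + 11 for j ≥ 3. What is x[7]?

230

x[3] = 2·(-4) + (-1) + 11 = 2
x[4] = 2·2 + (-4) + 11 = 11
x[5] = 2·11 + 2 + 11 = 35
x[6] = 2·35 + 11 + 11 = 92
x[7] = 2·92 + 35 + 11 = 230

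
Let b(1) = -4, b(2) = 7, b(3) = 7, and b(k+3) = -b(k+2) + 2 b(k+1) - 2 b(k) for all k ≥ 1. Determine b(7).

b(4) = -7 + 2·7 - 2·(-4) = 15
b(5) = -15 + 2·7 - 2·7 = -15
b(6) = -(-15) + 2·15 - 2·7 = 31
b(7) = -31 + 2·(-15) - 2·15 = -91

-91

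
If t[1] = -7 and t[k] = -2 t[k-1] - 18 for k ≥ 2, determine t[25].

-16777222

The fixed point is -18/(1 + 2) = -6, so t[k] + 6 = -2(t[k-1] + 6).
Hence t[k] = -1·(-2)^{k-1} - 6.
t[25] = -1·(-2)^{24} - 6 = -1·16777216 - 6 = -16777222.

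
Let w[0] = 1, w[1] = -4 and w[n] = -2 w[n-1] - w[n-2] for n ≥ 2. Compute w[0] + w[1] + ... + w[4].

w[2] = -2(-4) - 1 = 7
w[3] = -2(7) - (-4) = -10
w[4] = -2(-10) - 7 = 13
Sum = 1 + (-4) + 7 + (-10) + 13 = 7

7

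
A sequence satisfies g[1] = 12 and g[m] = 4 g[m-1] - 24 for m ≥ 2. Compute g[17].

17179869192

The fixed point is -24/(1 - 4) = 8, so g[m] - 8 = 4(g[m-1] - 8).
Hence g[m] = 4·4^{m-1} + 8.
g[17] = 4·4^{16} + 8 = 4·4294967296 + 8 = 17179869192.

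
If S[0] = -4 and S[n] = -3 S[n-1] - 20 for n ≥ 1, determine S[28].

22876792454956

The fixed point is -20/(1 + 3) = -5, so S[n] + 5 = -3(S[n-1] + 5).
Hence S[n] = 1·(-3)^n - 5.
S[28] = 1·(-3)^{28} - 5 = 1·22876792454961 - 5 = 22876792454956.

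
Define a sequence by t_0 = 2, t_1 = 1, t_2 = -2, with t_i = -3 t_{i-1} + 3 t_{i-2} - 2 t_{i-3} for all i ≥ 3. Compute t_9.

20369

t_3 = -3*(-2) + 3*1 - 2*2 = 5
t_4 = -3*5 + 3*(-2) - 2*1 = -23
t_5 = -3*(-23) + 3*5 - 2*(-2) = 88
t_6 = -3*88 + 3*(-23) - 2*5 = -343
t_7 = -3*(-343) + 3*88 - 2*(-23) = 1339
t_8 = -3*1339 + 3*(-343) - 2*88 = -5222
t_9 = -3*(-5222) + 3*1339 - 2*(-343) = 20369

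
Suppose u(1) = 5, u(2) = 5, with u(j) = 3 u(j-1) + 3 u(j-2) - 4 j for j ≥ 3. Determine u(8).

10189

u(3) = 3*5 + 3*5 - 12 = 18
u(4) = 3*18 + 3*5 - 16 = 53
u(5) = 3*53 + 3*18 - 20 = 193
u(6) = 3*193 + 3*53 - 24 = 714
u(7) = 3*714 + 3*193 - 28 = 2693
u(8) = 3*2693 + 3*714 - 32 = 10189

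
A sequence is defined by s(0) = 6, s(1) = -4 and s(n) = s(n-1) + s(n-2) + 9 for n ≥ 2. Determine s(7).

176

s(2) = (-4) + 6 + 9 = 11
s(3) = 11 + (-4) + 9 = 16
s(4) = 16 + 11 + 9 = 36
s(5) = 36 + 16 + 9 = 61
s(6) = 61 + 36 + 9 = 106
s(7) = 106 + 61 + 9 = 176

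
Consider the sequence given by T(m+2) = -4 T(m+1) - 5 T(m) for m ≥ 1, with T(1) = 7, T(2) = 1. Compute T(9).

1351

T(3) = -4*1 - 5*7 = -39
T(4) = -4*(-39) - 5*1 = 151
T(5) = -4*151 - 5*(-39) = -409
T(6) = -4*(-409) - 5*151 = 881
T(7) = -4*881 - 5*(-409) = -1479
T(8) = -4*(-1479) - 5*881 = 1511
T(9) = -4*1511 - 5*(-1479) = 1351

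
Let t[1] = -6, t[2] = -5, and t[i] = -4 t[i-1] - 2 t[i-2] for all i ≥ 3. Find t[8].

-16280

t[3] = -4·(-5) - 2·(-6) = 32
t[4] = -4·32 - 2·(-5) = -118
t[5] = -4·(-118) - 2·32 = 408
t[6] = -4·408 - 2·(-118) = -1396
t[7] = -4·(-1396) - 2·408 = 4768
t[8] = -4·4768 - 2·(-1396) = -16280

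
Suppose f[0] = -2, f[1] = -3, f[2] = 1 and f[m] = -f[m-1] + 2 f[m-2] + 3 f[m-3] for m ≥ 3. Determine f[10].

-171

f[3] = -1 + 2(-3) + 3(-2) = -13
f[4] = -(-13) + 2(1) + 3(-3) = 6
f[5] = -6 + 2(-13) + 3(1) = -29
f[6] = -(-29) + 2(6) + 3(-13) = 2
f[7] = -2 + 2(-29) + 3(6) = -42
f[8] = -(-42) + 2(2) + 3(-29) = -41
f[9] = -(-41) + 2(-42) + 3(2) = -37
f[10] = -(-37) + 2(-41) + 3(-42) = -171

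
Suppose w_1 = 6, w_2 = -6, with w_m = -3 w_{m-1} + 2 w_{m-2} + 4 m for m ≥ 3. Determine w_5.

w_3 = -3(-6) + 2(6) + 12 = 42
w_4 = -3(42) + 2(-6) + 16 = -122
w_5 = -3(-122) + 2(42) + 20 = 470

470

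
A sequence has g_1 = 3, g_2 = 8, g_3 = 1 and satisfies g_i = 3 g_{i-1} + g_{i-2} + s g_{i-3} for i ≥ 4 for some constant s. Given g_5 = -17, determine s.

g_4 = 11 + 3s
g_5 = 34 + 17s
So 34 + 17s = -17, giving s = -3.

-3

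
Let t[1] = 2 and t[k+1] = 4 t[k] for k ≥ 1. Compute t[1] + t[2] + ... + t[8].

43690

t[2] = 4·2 = 8
t[3] = 4·8 = 32
t[4] = 4·32 = 128
t[5] = 4·128 = 512
t[6] = 4·512 = 2048
t[7] = 4·2048 = 8192
t[8] = 4·8192 = 32768
Sum = 2 + 8 + 32 + 128 + 512 + 2048 + 8192 + 32768 = 43690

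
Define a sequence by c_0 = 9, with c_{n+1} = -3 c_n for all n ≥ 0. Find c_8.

c_1 = -3(9) = -27
c_2 = -3(-27) = 81
c_3 = -3(81) = -243
c_4 = -3(-243) = 729
c_5 = -3(729) = -2187
c_6 = -3(-2187) = 6561
c_7 = -3(6561) = -19683
c_8 = -3(-19683) = 59049

59049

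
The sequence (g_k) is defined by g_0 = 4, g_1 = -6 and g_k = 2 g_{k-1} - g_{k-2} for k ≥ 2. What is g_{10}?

g_2 = 2·(-6) - 4 = -16
g_3 = 2·(-16) - (-6) = -26
g_4 = 2·(-26) - (-16) = -36
g_5 = 2·(-36) - (-26) = -46
g_6 = 2·(-46) - (-36) = -56
g_7 = 2·(-56) - (-46) = -66
g_8 = 2·(-66) - (-56) = -76
g_9 = 2·(-76) - (-66) = -86
g_{10} = 2·(-86) - (-76) = -96

-96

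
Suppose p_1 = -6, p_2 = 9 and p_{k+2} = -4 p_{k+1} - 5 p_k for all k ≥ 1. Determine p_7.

834

p_3 = -4·9 - 5·(-6) = -6
p_4 = -4·(-6) - 5·9 = -21
p_5 = -4·(-21) - 5·(-6) = 114
p_6 = -4·114 - 5·(-21) = -351
p_7 = -4·(-351) - 5·114 = 834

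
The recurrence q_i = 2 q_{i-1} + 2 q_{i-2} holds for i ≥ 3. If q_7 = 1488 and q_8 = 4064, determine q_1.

6

Rearranging, q_{i-2} = (q_i - 2 q_{i-1}) / 2.
q_6 = (4064 - 2*1488) / 2 = 1088/2 = 544
q_5 = (1488 - 2*544) / 2 = 400/2 = 200
q_4 = (544 - 2*200) / 2 = 144/2 = 72
q_3 = (200 - 2*72) / 2 = 56/2 = 28
q_2 = (72 - 2*28) / 2 = 16/2 = 8
q_1 = (28 - 2*8) / 2 = 12/2 = 6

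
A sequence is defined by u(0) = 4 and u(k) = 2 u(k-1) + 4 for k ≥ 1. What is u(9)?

4092

u(1) = 2*4 + 4 = 12
u(2) = 2*12 + 4 = 28
u(3) = 2*28 + 4 = 60
u(4) = 2*60 + 4 = 124
u(5) = 2*124 + 4 = 252
u(6) = 2*252 + 4 = 508
u(7) = 2*508 + 4 = 1020
u(8) = 2*1020 + 4 = 2044
u(9) = 2*2044 + 4 = 4092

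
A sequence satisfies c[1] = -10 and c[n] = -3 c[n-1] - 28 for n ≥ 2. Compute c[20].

3486784394

The fixed point is -28/(1 + 3) = -7, so c[n] + 7 = -3(c[n-1] + 7).
Hence c[n] = -3·(-3)^{n-1} - 7.
c[20] = -3·(-3)^{19} - 7 = -3·-1162261467 - 7 = 3486784394.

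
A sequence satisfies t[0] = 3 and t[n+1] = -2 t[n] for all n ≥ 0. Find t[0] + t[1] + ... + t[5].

t[1] = -2·3 = -6
t[2] = -2·(-6) = 12
t[3] = -2·12 = -24
t[4] = -2·(-24) = 48
t[5] = -2·48 = -96
Sum = 3 + (-6) + 12 + (-24) + 48 + (-96) = -63

-63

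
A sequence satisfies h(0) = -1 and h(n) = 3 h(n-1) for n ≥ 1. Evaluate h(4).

-81

h(1) = 3·(-1) = -3
h(2) = 3·(-3) = -9
h(3) = 3·(-9) = -27
h(4) = 3·(-27) = -81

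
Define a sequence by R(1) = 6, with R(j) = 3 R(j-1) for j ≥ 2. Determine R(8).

R(2) = 3*6 = 18
R(3) = 3*18 = 54
R(4) = 3*54 = 162
R(5) = 3*162 = 486
R(6) = 3*486 = 1458
R(7) = 3*1458 = 4374
R(8) = 3*4374 = 13122

13122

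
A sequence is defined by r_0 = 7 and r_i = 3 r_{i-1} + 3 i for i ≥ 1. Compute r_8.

r_1 = 3(7) + 3 = 24
r_2 = 3(24) + 6 = 78
r_3 = 3(78) + 9 = 243
r_4 = 3(243) + 12 = 741
r_5 = 3(741) + 15 = 2238
r_6 = 3(2238) + 18 = 6732
r_7 = 3(6732) + 21 = 20217
r_8 = 3(20217) + 24 = 60675

60675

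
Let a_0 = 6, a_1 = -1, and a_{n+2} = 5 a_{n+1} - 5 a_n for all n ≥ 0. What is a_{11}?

-5778125

a_2 = 5*(-1) - 5*6 = -35
a_3 = 5*(-35) - 5*(-1) = -170
a_4 = 5*(-170) - 5*(-35) = -675
a_5 = 5*(-675) - 5*(-170) = -2525
a_6 = 5*(-2525) - 5*(-675) = -9250
a_7 = 5*(-9250) - 5*(-2525) = -33625
a_8 = 5*(-33625) - 5*(-9250) = -121875
a_9 = 5*(-121875) - 5*(-33625) = -441250
a_{10} = 5*(-441250) - 5*(-121875) = -1596875
a_{11} = 5*(-1596875) - 5*(-441250) = -5778125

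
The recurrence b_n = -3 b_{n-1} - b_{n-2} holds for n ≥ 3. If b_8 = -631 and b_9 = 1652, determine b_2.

1

Rearranging, b_{n-2} = -(b_n + 3 b_{n-1}).
b_7 = -(1652 + 3*(-631)) = 241
b_6 = -(-631 + 3*241) = -92
b_5 = -(241 + 3*(-92)) = 35
b_4 = -(-92 + 3*35) = -13
b_3 = -(35 + 3*(-13)) = 4
b_2 = -(-13 + 3*4) = 1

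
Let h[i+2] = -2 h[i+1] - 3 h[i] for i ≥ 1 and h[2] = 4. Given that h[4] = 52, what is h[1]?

8

Let h[1] = y.
h[3] = -8 - 3y
h[4] = 4 + 6y
So 4 + 6y = 52, giving y = 8.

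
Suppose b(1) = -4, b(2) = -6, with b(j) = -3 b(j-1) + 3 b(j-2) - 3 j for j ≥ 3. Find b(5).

39

b(3) = -3(-6) + 3(-4) - 9 = -3
b(4) = -3(-3) + 3(-6) - 12 = -21
b(5) = -3(-21) + 3(-3) - 15 = 39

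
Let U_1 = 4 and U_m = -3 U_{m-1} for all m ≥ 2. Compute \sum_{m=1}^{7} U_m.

U_2 = -3·4 = -12
U_3 = -3·(-12) = 36
U_4 = -3·36 = -108
U_5 = -3·(-108) = 324
U_6 = -3·324 = -972
U_7 = -3·(-972) = 2916
Sum = 4 + (-12) + 36 + (-108) + 324 + (-972) + 2916 = 2188

2188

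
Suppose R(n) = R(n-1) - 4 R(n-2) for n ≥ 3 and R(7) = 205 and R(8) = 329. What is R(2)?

Rearranging, R(n-2) = (R(n) - R(n-1)) / -4.
R(6) = (329 - 205) / -4 = 124/-4 = -31
R(5) = (205 - (-31)) / -4 = 236/-4 = -59
R(4) = (-31 - (-59)) / -4 = 28/-4 = -7
R(3) = (-59 - (-7)) / -4 = -52/-4 = 13
R(2) = (-7 - 13) / -4 = -20/-4 = 5

5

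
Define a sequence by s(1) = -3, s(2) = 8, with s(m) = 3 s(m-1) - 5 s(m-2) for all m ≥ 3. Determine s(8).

-1648

s(3) = 3*8 - 5*(-3) = 39
s(4) = 3*39 - 5*8 = 77
s(5) = 3*77 - 5*39 = 36
s(6) = 3*36 - 5*77 = -277
s(7) = 3*(-277) - 5*36 = -1011
s(8) = 3*(-1011) - 5*(-277) = -1648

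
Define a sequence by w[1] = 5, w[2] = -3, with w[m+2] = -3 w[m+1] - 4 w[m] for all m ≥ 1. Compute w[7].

w[3] = -3·(-3) - 4·5 = -11
w[4] = -3·(-11) - 4·(-3) = 45
w[5] = -3·45 - 4·(-11) = -91
w[6] = -3·(-91) - 4·45 = 93
w[7] = -3·93 - 4·(-91) = 85

85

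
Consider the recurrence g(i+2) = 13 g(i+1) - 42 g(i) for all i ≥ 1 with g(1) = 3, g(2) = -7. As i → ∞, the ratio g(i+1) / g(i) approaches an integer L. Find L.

The characteristic equation is r^2 - 13r + 42 = 0, which factors as (r - 7)(r - 6) = 0.
So the roots are 7 and 6. Since |7| > |6| and the coefficient of 7^i is non-zero, the ratio tends to 7.

7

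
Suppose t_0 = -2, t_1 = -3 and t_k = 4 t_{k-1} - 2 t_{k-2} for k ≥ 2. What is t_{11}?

-475040

t_2 = 4(-3) - 2(-2) = -8
t_3 = 4(-8) - 2(-3) = -26
t_4 = 4(-26) - 2(-8) = -88
t_5 = 4(-88) - 2(-26) = -300
t_6 = 4(-300) - 2(-88) = -1024
t_7 = 4(-1024) - 2(-300) = -3496
t_8 = 4(-3496) - 2(-1024) = -11936
t_9 = 4(-11936) - 2(-3496) = -40752
t_{10} = 4(-40752) - 2(-11936) = -139136
t_{11} = 4(-139136) - 2(-40752) = -475040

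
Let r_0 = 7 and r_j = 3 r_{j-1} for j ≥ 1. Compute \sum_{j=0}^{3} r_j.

r_1 = 3·7 = 21
r_2 = 3·21 = 63
r_3 = 3·63 = 189
Sum = 7 + 21 + 63 + 189 = 280

280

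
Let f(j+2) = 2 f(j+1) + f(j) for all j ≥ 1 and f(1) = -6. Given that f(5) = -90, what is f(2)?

-5

Let f(2) = y.
f(3) = -6 + 2y
f(4) = -12 + 5y
f(5) = -30 + 12y
So -30 + 12y = -90, giving y = -5.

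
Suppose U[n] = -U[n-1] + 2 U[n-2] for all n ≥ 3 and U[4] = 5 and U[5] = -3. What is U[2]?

3

Rearranging, U[n-2] = (U[n] + U[n-1]) / 2.
U[3] = (-3 + 5) / 2 = 2/2 = 1
U[2] = (5 + 1) / 2 = 6/2 = 3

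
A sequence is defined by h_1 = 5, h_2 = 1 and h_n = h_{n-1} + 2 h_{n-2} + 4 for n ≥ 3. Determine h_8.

421

h_3 = 1 + 2·5 + 4 = 15
h_4 = 15 + 2·1 + 4 = 21
h_5 = 21 + 2·15 + 4 = 55
h_6 = 55 + 2·21 + 4 = 101
h_7 = 101 + 2·55 + 4 = 215
h_8 = 215 + 2·101 + 4 = 421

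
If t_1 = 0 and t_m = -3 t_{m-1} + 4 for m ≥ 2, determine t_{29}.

-22876792454960

The fixed point is 4/(1 + 3) = 1, so t_m - 1 = -3(t_{m-1} - 1).
Hence t_m = -1·(-3)^{m-1} + 1.
t_{29} = -1·(-3)^{28} + 1 = -1·22876792454961 + 1 = -22876792454960.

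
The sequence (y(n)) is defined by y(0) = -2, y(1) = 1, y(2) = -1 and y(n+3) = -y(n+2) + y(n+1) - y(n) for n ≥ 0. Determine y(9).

129

y(3) = -(-1) + 1 - (-2) = 4
y(4) = -4 + (-1) - 1 = -6
y(5) = -(-6) + 4 - (-1) = 11
y(6) = -11 + (-6) - 4 = -21
y(7) = -(-21) + 11 - (-6) = 38
y(8) = -38 + (-21) - 11 = -70
y(9) = -(-70) + 38 - (-21) = 129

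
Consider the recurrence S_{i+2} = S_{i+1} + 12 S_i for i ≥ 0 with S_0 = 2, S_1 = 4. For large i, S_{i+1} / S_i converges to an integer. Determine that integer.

The characteristic equation is r^2 - r - 12 = 0, which factors as (r - 4)(r + 3) = 0.
So the roots are 4 and -3. Since |4| > |-3| and the coefficient of 4^i is non-zero, the ratio tends to 4.

4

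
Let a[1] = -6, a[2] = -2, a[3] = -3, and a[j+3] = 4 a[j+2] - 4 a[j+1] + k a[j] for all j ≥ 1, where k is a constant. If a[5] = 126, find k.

a[4] = -4 - 6k
a[5] = -4 - 26k
So -4 - 26k = 126, giving k = -5.

-5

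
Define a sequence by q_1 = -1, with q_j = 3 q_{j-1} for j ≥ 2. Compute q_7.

-729

q_2 = 3·(-1) = -3
q_3 = 3·(-3) = -9
q_4 = 3·(-9) = -27
q_5 = 3·(-27) = -81
q_6 = 3·(-81) = -243
q_7 = 3·(-243) = -729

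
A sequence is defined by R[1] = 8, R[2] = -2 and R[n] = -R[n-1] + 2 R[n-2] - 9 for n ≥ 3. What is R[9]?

579

R[3] = -(-2) + 2*8 - 9 = 9
R[4] = -9 + 2*(-2) - 9 = -22
R[5] = -(-22) + 2*9 - 9 = 31
R[6] = -31 + 2*(-22) - 9 = -84
R[7] = -(-84) + 2*31 - 9 = 137
R[8] = -137 + 2*(-84) - 9 = -314
R[9] = -(-314) + 2*137 - 9 = 579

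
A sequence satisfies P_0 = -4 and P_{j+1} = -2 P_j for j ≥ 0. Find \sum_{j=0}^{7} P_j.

P_1 = -2(-4) = 8
P_2 = -2(8) = -16
P_3 = -2(-16) = 32
P_4 = -2(32) = -64
P_5 = -2(-64) = 128
P_6 = -2(128) = -256
P_7 = -2(-256) = 512
Sum = (-4) + 8 + (-16) + 32 + (-64) + 128 + (-256) + 512 = 340

340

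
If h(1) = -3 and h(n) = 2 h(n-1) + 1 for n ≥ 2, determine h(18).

The fixed point is 1/(1 - 2) = -1, so h(n) + 1 = 2(h(n-1) + 1).
Hence h(n) = -2·2^{n-1} - 1.
h(18) = -2·2^{17} - 1 = -2·131072 - 1 = -262145.

-262145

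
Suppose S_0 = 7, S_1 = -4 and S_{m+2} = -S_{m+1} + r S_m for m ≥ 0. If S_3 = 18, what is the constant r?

-2

S_2 = 4 + 7r
S_3 = -4 - 11r
So -4 - 11r = 18, giving r = -2.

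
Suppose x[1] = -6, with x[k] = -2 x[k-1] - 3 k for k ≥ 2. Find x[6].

132

x[2] = -2(-6) - 6 = 6
x[3] = -2(6) - 9 = -21
x[4] = -2(-21) - 12 = 30
x[5] = -2(30) - 15 = -75
x[6] = -2(-75) - 18 = 132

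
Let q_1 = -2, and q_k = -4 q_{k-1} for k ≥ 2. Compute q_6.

2048

q_2 = -4(-2) = 8
q_3 = -4(8) = -32
q_4 = -4(-32) = 128
q_5 = -4(128) = -512
q_6 = -4(-512) = 2048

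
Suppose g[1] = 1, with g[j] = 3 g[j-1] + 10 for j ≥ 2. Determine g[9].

39361

g[2] = 3(1) + 10 = 13
g[3] = 3(13) + 10 = 49
g[4] = 3(49) + 10 = 157
g[5] = 3(157) + 10 = 481
g[6] = 3(481) + 10 = 1453
g[7] = 3(1453) + 10 = 4369
g[8] = 3(4369) + 10 = 13117
g[9] = 3(13117) + 10 = 39361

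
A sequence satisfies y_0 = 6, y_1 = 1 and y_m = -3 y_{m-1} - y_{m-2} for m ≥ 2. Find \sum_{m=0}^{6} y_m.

-338

y_2 = -3·1 - 6 = -9
y_3 = -3·(-9) - 1 = 26
y_4 = -3·26 - (-9) = -69
y_5 = -3·(-69) - 26 = 181
y_6 = -3·181 - (-69) = -474
Sum = 6 + 1 + (-9) + 26 + (-69) + 181 + (-474) = -338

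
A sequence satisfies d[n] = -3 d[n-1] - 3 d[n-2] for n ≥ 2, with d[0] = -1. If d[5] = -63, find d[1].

Let d[1] = x.
d[2] = 3 - 3x
d[3] = -9 + 6x
d[4] = 18 - 9x
d[5] = -27 + 9x
So -27 + 9x = -63, giving x = -4.

-4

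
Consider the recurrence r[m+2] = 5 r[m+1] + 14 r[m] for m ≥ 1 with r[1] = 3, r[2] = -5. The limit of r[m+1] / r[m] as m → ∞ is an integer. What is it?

The characteristic equation is r^2 - 5r - 14 = 0, which factors as (r - 7)(r + 2) = 0.
So the roots are 7 and -2. Since |7| > |-2| and the coefficient of 7^m is non-zero, the ratio tends to 7.

7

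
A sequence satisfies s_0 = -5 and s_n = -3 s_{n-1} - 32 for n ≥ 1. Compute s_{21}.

-31381059617

The fixed point is -32/(1 + 3) = -8, so s_n + 8 = -3(s_{n-1} + 8).
Hence s_n = 3·(-3)^n - 8.
s_{21} = 3·(-3)^{21} - 8 = 3·-10460353203 - 8 = -31381059617.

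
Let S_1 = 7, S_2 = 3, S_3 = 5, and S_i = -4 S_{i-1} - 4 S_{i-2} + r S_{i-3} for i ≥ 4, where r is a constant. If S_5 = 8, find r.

4

S_4 = -32 + 7r
S_5 = 108 - 25r
So 108 - 25r = 8, giving r = 4.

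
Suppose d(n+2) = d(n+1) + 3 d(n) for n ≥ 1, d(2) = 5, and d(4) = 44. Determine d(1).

8

Let d(1) = z.
d(3) = 5 + 3z
d(4) = 20 + 3z
So 20 + 3z = 44, giving z = 8.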